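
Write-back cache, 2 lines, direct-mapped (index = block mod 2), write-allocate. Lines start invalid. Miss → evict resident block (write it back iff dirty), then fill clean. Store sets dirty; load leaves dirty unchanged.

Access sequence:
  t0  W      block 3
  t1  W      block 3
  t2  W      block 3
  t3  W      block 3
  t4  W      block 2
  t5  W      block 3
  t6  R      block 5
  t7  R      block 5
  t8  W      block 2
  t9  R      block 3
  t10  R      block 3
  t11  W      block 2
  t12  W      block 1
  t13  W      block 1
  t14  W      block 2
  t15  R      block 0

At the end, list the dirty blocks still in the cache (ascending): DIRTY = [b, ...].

DIRTY = [1]

0: W B3 → L1 miss [D]
1: W B3 → L1 hit [D]
2: W B3 → L1 hit [D]
3: W B3 → L1 hit [D]
4: W B2 → L0 miss [D]
5: W B3 → L1 hit [D]
6: R B5 → L1 miss wb→B3 [-]
7: R B5 → L1 hit [-]
8: W B2 → L0 hit [D]
9: R B3 → L1 miss [-]
10: R B3 → L1 hit [-]
11: W B2 → L0 hit [D]
12: W B1 → L1 miss [D]
13: W B1 → L1 hit [D]
14: W B2 → L0 hit [D]
15: R B0 → L0 miss wb→B2 [-]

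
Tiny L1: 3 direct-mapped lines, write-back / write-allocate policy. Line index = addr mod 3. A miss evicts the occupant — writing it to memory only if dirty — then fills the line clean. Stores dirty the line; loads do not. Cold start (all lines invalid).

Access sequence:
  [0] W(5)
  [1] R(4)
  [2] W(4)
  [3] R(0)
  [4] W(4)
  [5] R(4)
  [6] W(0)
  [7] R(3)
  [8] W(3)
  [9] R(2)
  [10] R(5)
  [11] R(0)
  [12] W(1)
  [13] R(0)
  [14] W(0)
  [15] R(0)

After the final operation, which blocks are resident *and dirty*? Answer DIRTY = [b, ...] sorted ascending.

DIRTY = [0, 1]

0: W B5 -> L2 miss  d=D]
1: R B4 -> L1 miss  d=-]
2: W B4 -> L1 hit  d=D]
3: R B0 -> L0 miss  d=-]
4: W B4 -> L1 hit  d=D]
5: R B4 -> L1 hit  d=D]
6: W B0 -> L0 hit  d=D]
7: R B3 -> L0 miss wb->B0  d=-]
8: W B3 -> L0 hit  d=D]
9: R B2 -> L2 miss wb->B5  d=-]
10: R B5 -> L2 miss  d=-]
11: R B0 -> L0 miss wb->B3  d=-]
12: W B1 -> L1 miss wb->B4  d=D]
13: R B0 -> L0 hit  d=-]
14: W B0 -> L0 hit  d=D]
15: R B0 -> L0 hit  d=D]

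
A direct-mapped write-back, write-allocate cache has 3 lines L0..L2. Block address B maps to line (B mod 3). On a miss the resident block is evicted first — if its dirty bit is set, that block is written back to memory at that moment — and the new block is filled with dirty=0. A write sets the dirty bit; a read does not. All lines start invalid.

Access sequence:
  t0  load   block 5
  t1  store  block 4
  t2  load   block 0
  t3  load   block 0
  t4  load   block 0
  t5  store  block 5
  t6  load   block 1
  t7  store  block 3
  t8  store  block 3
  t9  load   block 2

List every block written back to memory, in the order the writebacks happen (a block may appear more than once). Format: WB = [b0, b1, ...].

WB = [4, 5]

  0 | R B5 → L2 miss [-]
  1 | W B4 → L1 miss [D]
  2 | R B0 → L0 miss [-]
  3 | R B0 → L0 hit [-]
  4 | R B0 → L0 hit [-]
  5 | W B5 → L2 hit [D]
  6 | R B1 → L1 miss wb→B4 [-]
  7 | W B3 → L0 miss [D]
  8 | W B3 → L0 hit [D]
  9 | R B2 → L2 miss wb→B5 [-]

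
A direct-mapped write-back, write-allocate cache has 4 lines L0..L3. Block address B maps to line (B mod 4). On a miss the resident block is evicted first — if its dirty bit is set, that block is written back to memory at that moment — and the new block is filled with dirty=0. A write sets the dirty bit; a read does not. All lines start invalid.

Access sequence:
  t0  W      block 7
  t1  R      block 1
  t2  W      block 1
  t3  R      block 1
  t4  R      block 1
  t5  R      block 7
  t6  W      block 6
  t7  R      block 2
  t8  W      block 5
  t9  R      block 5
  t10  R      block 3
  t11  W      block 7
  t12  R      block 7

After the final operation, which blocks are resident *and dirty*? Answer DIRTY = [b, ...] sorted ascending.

0: W B7 → L3 miss [D]
1: R B1 → L1 miss [-]
2: W B1 → L1 hit [D]
3: R B1 → L1 hit [D]
4: R B1 → L1 hit [D]
5: R B7 → L3 hit [D]
6: W B6 → L2 miss [D]
7: R B2 → L2 miss wb→B6 [-]
8: W B5 → L1 miss wb→B1 [D]
9: R B5 → L1 hit [D]
10: R B3 → L3 miss wb→B7 [-]
11: W B7 → L3 miss [D]
12: R B7 → L3 hit [D]

DIRTY = [5, 7]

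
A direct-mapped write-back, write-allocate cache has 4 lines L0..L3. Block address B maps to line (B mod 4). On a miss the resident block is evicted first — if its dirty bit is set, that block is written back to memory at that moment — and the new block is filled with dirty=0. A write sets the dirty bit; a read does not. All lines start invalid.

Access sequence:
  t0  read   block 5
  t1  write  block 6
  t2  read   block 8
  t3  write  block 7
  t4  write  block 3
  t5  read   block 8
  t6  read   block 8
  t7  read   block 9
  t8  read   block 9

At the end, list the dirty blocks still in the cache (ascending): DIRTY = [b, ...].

  0 | R B5 → L1 miss [-]
  1 | W B6 → L2 miss [D]
  2 | R B8 → L0 miss [-]
  3 | W B7 → L3 miss [D]
  4 | W B3 → L3 miss wb→B7 [D]
  5 | R B8 → L0 hit [-]
  6 | R B8 → L0 hit [-]
  7 | R B9 → L1 miss [-]
  8 | R B9 → L1 hit [-]

DIRTY = [3, 6]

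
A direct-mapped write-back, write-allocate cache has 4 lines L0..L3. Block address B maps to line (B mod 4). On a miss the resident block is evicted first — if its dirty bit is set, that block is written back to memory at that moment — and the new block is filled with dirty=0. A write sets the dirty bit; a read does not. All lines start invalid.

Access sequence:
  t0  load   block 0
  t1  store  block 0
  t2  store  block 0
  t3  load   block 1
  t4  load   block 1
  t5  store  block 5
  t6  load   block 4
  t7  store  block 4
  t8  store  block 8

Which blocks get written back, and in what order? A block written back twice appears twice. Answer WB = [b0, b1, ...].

0: R B0 → L0 miss [-]
1: W B0 → L0 hit [D]
2: W B0 → L0 hit [D]
3: R B1 → L1 miss [-]
4: R B1 → L1 hit [-]
5: W B5 → L1 miss [D]
6: R B4 → L0 miss wb→B0 [-]
7: W B4 → L0 hit [D]
8: W B8 → L0 miss wb→B4 [D]

WB = [0, 4]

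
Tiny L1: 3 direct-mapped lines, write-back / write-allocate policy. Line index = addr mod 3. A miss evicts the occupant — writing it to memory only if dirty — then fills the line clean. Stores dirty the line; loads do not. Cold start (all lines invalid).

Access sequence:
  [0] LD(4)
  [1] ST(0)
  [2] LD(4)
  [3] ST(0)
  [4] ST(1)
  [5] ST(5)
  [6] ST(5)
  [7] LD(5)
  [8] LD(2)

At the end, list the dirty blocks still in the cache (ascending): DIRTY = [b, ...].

0: R B4 → L1 miss [-]
1: W B0 → L0 miss [D]
2: R B4 → L1 hit [-]
3: W B0 → L0 hit [D]
4: W B1 → L1 miss [D]
5: W B5 → L2 miss [D]
6: W B5 → L2 hit [D]
7: R B5 → L2 hit [D]
8: R B2 → L2 miss wb→B5 [-]

DIRTY = [0, 1]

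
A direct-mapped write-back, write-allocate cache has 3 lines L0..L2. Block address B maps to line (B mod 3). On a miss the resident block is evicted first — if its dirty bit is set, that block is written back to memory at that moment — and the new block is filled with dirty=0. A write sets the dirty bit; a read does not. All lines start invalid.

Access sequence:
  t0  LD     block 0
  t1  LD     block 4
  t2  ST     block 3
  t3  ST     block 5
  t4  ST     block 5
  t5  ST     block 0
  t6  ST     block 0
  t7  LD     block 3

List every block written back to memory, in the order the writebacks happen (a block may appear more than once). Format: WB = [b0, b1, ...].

WB = [3, 0]

  0 | R B0 → L0 miss [-]
  1 | R B4 → L1 miss [-]
  2 | W B3 → L0 miss [D]
  3 | W B5 → L2 miss [D]
  4 | W B5 → L2 hit [D]
  5 | W B0 → L0 miss wb→B3 [D]
  6 | W B0 → L0 hit [D]
  7 | R B3 → L0 miss wb→B0 [-]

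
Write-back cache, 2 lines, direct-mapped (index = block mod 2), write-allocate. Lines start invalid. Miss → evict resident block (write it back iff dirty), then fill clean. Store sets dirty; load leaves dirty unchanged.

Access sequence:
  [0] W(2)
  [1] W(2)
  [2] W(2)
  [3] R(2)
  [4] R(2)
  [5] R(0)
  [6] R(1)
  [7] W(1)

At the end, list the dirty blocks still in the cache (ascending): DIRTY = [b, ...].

DIRTY = [1]

0: W B2 → L0 miss [D]
1: W B2 → L0 hit [D]
2: W B2 → L0 hit [D]
3: R B2 → L0 hit [D]
4: R B2 → L0 hit [D]
5: R B0 → L0 miss wb→B2 [-]
6: R B1 → L1 miss [-]
7: W B1 → L1 hit [D]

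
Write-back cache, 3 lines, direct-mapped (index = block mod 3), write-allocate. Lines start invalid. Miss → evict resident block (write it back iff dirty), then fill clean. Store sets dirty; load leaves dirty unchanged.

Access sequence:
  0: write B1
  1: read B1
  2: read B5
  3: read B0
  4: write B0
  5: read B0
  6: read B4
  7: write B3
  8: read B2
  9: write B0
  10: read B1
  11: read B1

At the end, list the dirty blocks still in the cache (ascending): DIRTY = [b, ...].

  0 | W B1 → L1 miss [D]
  1 | R B1 → L1 hit [D]
  2 | R B5 → L2 miss [-]
  3 | R B0 → L0 miss [-]
  4 | W B0 → L0 hit [D]
  5 | R B0 → L0 hit [D]
  6 | R B4 → L1 miss wb→B1 [-]
  7 | W B3 → L0 miss wb→B0 [D]
  8 | R B2 → L2 miss [-]
  9 | W B0 → L0 miss wb→B3 [D]
  10 | R B1 → L1 miss [-]
  11 | R B1 → L1 hit [-]

DIRTY = [0]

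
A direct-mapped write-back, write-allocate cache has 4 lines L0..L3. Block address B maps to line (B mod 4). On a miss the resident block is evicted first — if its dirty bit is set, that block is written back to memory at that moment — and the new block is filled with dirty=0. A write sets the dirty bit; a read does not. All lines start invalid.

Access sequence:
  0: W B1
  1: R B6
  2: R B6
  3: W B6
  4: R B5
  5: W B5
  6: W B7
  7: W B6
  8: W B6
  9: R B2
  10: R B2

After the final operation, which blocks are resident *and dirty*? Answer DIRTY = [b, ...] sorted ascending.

  0 | W B1 → L1 miss [D]
  1 | R B6 → L2 miss [-]
  2 | R B6 → L2 hit [-]
  3 | W B6 → L2 hit [D]
  4 | R B5 → L1 miss wb→B1 [-]
  5 | W B5 → L1 hit [D]
  6 | W B7 → L3 miss [D]
  7 | W B6 → L2 hit [D]
  8 | W B6 → L2 hit [D]
  9 | R B2 → L2 miss wb→B6 [-]
  10 | R B2 → L2 hit [-]

DIRTY = [5, 7]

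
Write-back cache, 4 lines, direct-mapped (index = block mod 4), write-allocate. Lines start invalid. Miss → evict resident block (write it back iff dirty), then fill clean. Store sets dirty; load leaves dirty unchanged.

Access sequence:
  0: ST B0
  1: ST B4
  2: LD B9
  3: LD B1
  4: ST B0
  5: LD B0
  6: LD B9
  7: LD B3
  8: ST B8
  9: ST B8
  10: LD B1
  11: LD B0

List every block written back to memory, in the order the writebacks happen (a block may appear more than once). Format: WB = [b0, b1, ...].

  0 | W B0 → L0 miss [D]
  1 | W B4 → L0 miss wb→B0 [D]
  2 | R B9 → L1 miss [-]
  3 | R B1 → L1 miss [-]
  4 | W B0 → L0 miss wb→B4 [D]
  5 | R B0 → L0 hit [D]
  6 | R B9 → L1 miss [-]
  7 | R B3 → L3 miss [-]
  8 | W B8 → L0 miss wb→B0 [D]
  9 | W B8 → L0 hit [D]
  10 | R B1 → L1 miss [-]
  11 | R B0 → L0 miss wb→B8 [-]

WB = [0, 4, 0, 8]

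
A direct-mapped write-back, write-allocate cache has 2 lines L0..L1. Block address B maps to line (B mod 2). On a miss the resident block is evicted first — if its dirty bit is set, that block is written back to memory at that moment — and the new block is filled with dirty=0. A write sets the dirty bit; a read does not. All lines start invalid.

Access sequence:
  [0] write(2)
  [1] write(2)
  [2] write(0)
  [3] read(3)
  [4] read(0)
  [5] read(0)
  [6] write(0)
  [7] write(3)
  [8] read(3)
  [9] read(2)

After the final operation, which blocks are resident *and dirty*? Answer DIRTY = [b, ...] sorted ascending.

  0 | W B2 → L0 miss [D]
  1 | W B2 → L0 hit [D]
  2 | W B0 → L0 miss wb→B2 [D]
  3 | R B3 → L1 miss [-]
  4 | R B0 → L0 hit [D]
  5 | R B0 → L0 hit [D]
  6 | W B0 → L0 hit [D]
  7 | W B3 → L1 hit [D]
  8 | R B3 → L1 hit [D]
  9 | R B2 → L0 miss wb→B0 [-]

DIRTY = [3]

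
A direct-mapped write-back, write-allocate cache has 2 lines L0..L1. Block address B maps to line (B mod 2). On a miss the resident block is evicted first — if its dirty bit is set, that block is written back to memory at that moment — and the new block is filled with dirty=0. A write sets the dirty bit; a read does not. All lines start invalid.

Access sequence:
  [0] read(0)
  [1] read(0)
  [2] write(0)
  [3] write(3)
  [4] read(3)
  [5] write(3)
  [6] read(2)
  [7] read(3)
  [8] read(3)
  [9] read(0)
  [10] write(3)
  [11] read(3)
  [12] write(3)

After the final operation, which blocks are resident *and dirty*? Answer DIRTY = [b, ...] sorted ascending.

DIRTY = [3]

0: R B0 → L0 miss [-]
1: R B0 → L0 hit [-]
2: W B0 → L0 hit [D]
3: W B3 → L1 miss [D]
4: R B3 → L1 hit [D]
5: W B3 → L1 hit [D]
6: R B2 → L0 miss wb→B0 [-]
7: R B3 → L1 hit [D]
8: R B3 → L1 hit [D]
9: R B0 → L0 miss [-]
10: W B3 → L1 hit [D]
11: R B3 → L1 hit [D]
12: W B3 → L1 hit [D]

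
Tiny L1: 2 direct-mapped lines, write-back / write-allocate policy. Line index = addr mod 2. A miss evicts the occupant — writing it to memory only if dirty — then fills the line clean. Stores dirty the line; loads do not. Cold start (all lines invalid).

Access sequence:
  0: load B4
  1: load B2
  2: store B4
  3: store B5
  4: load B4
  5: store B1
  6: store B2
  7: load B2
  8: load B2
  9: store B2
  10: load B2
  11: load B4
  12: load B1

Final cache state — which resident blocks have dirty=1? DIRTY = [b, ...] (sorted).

0: R B4 -> L0 miss  d=-]
1: R B2 -> L0 miss  d=-]
2: W B4 -> L0 miss  d=D]
3: W B5 -> L1 miss  d=D]
4: R B4 -> L0 hit  d=D]
5: W B1 -> L1 miss wb->B5  d=D]
6: W B2 -> L0 miss wb->B4  d=D]
7: R B2 -> L0 hit  d=D]
8: R B2 -> L0 hit  d=D]
9: W B2 -> L0 hit  d=D]
10: R B2 -> L0 hit  d=D]
11: R B4 -> L0 miss wb->B2  d=-]
12: R B1 -> L1 hit  d=D]

DIRTY = [1]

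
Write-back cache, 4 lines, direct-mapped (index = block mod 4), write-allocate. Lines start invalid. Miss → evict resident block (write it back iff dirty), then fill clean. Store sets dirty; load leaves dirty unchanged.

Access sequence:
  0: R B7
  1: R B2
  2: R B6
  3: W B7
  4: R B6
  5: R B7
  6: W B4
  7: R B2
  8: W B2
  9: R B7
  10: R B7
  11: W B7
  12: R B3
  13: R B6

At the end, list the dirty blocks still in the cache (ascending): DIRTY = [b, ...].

0: R B7 -> L3 miss  d=-]
1: R B2 -> L2 miss  d=-]
2: R B6 -> L2 miss  d=-]
3: W B7 -> L3 hit  d=D]
4: R B6 -> L2 hit  d=-]
5: R B7 -> L3 hit  d=D]
6: W B4 -> L0 miss  d=D]
7: R B2 -> L2 miss  d=-]
8: W B2 -> L2 hit  d=D]
9: R B7 -> L3 hit  d=D]
10: R B7 -> L3 hit  d=D]
11: W B7 -> L3 hit  d=D]
12: R B3 -> L3 miss wb->B7  d=-]
13: R B6 -> L2 miss wb->B2  d=-]

DIRTY = [4]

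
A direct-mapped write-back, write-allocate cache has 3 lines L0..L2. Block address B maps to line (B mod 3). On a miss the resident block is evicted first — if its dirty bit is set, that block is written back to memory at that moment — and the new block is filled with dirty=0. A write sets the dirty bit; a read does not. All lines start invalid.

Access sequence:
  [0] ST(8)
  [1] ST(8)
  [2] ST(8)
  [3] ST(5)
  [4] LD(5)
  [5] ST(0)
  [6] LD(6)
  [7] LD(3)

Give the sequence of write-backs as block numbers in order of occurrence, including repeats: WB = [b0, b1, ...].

  0 | W B8 → L2 miss [D]
  1 | W B8 → L2 hit [D]
  2 | W B8 → L2 hit [D]
  3 | W B5 → L2 miss wb→B8 [D]
  4 | R B5 → L2 hit [D]
  5 | W B0 → L0 miss [D]
  6 | R B6 → L0 miss wb→B0 [-]
  7 | R B3 → L0 miss [-]

WB = [8, 0]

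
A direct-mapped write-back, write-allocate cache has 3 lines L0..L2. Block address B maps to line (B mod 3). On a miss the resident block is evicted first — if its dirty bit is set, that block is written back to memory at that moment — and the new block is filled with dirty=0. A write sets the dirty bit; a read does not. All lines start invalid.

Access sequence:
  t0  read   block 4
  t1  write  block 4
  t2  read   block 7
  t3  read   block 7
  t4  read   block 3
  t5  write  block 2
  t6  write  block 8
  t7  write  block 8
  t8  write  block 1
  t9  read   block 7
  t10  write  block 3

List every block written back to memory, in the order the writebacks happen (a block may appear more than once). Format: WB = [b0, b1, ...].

0: R B4 -> L1 miss  d=-]
1: W B4 -> L1 hit  d=D]
2: R B7 -> L1 miss wb->B4  d=-]
3: R B7 -> L1 hit  d=-]
4: R B3 -> L0 miss  d=-]
5: W B2 -> L2 miss  d=D]
6: W B8 -> L2 miss wb->B2  d=D]
7: W B8 -> L2 hit  d=D]
8: W B1 -> L1 miss  d=D]
9: R B7 -> L1 miss wb->B1  d=-]
10: W B3 -> L0 hit  d=D]

WB = [4, 2, 1]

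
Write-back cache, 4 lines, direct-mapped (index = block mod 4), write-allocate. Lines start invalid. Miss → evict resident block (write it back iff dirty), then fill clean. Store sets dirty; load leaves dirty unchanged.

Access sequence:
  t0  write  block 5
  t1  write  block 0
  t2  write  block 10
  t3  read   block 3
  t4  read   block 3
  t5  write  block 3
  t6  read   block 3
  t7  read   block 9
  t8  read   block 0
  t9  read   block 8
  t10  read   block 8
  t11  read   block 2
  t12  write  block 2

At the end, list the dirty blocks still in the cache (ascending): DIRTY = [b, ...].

  0 | W B5 → L1 miss [D]
  1 | W B0 → L0 miss [D]
  2 | W B10 → L2 miss [D]
  3 | R B3 → L3 miss [-]
  4 | R B3 → L3 hit [-]
  5 | W B3 → L3 hit [D]
  6 | R B3 → L3 hit [D]
  7 | R B9 → L1 miss wb→B5 [-]
  8 | R B0 → L0 hit [D]
  9 | R B8 → L0 miss wb→B0 [-]
  10 | R B8 → L0 hit [-]
  11 | R B2 → L2 miss wb→B10 [-]
  12 | W B2 → L2 hit [D]

DIRTY = [2, 3]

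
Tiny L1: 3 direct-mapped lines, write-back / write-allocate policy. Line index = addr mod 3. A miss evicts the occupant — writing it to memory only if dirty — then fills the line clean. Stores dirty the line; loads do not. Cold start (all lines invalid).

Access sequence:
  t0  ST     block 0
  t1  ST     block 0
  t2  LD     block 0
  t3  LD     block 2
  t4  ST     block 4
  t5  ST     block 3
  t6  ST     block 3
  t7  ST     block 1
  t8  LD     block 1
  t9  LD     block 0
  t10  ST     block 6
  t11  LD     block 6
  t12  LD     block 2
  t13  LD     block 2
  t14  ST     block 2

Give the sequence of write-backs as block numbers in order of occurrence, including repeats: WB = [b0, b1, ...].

WB = [0, 4, 3]

0: W B0 → L0 miss [D]
1: W B0 → L0 hit [D]
2: R B0 → L0 hit [D]
3: R B2 → L2 miss [-]
4: W B4 → L1 miss [D]
5: W B3 → L0 miss wb→B0 [D]
6: W B3 → L0 hit [D]
7: W B1 → L1 miss wb→B4 [D]
8: R B1 → L1 hit [D]
9: R B0 → L0 miss wb→B3 [-]
10: W B6 → L0 miss [D]
11: R B6 → L0 hit [D]
12: R B2 → L2 hit [-]
13: R B2 → L2 hit [-]
14: W B2 → L2 hit [D]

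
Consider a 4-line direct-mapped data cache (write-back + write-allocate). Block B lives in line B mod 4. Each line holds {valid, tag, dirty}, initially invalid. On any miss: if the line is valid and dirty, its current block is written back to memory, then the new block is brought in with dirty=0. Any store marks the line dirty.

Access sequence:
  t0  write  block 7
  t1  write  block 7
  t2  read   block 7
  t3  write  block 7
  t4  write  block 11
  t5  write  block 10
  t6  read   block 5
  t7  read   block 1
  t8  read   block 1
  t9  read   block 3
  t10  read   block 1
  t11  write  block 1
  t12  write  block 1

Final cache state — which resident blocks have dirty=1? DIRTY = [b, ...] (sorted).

DIRTY = [1, 10]

0: W B7 -> L3 miss  d=D]
1: W B7 -> L3 hit  d=D]
2: R B7 -> L3 hit  d=D]
3: W B7 -> L3 hit  d=D]
4: W B11 -> L3 miss wb->B7  d=D]
5: W B10 -> L2 miss  d=D]
6: R B5 -> L1 miss  d=-]
7: R B1 -> L1 miss  d=-]
8: R B1 -> L1 hit  d=-]
9: R B3 -> L3 miss wb->B11  d=-]
10: R B1 -> L1 hit  d=-]
11: W B1 -> L1 hit  d=D]
12: W B1 -> L1 hit  d=D]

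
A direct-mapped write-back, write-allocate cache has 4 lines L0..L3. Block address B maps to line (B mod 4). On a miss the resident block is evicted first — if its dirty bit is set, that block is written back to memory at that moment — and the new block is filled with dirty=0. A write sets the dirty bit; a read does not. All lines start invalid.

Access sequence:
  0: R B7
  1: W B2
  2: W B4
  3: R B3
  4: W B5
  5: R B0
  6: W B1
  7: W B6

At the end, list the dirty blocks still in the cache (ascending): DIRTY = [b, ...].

DIRTY = [1, 6]

0: R B7 -> L3 miss  d=-]
1: W B2 -> L2 miss  d=D]
2: W B4 -> L0 miss  d=D]
3: R B3 -> L3 miss  d=-]
4: W B5 -> L1 miss  d=D]
5: R B0 -> L0 miss wb->B4  d=-]
6: W B1 -> L1 miss wb->B5  d=D]
7: W B6 -> L2 miss wb->B2  d=D]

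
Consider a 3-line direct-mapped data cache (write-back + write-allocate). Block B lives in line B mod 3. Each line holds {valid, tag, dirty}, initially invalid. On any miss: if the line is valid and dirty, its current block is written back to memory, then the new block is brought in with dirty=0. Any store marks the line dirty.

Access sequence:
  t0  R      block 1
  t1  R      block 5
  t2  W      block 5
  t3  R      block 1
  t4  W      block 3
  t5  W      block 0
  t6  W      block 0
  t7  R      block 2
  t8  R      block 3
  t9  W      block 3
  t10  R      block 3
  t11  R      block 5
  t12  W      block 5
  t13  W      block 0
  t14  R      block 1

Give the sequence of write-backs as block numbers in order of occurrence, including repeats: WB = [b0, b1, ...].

WB = [3, 5, 0, 3]

  0 | R B1 → L1 miss [-]
  1 | R B5 → L2 miss [-]
  2 | W B5 → L2 hit [D]
  3 | R B1 → L1 hit [-]
  4 | W B3 → L0 miss [D]
  5 | W B0 → L0 miss wb→B3 [D]
  6 | W B0 → L0 hit [D]
  7 | R B2 → L2 miss wb→B5 [-]
  8 | R B3 → L0 miss wb→B0 [-]
  9 | W B3 → L0 hit [D]
  10 | R B3 → L0 hit [D]
  11 | R B5 → L2 miss [-]
  12 | W B5 → L2 hit [D]
  13 | W B0 → L0 miss wb→B3 [D]
  14 | R B1 → L1 hit [-]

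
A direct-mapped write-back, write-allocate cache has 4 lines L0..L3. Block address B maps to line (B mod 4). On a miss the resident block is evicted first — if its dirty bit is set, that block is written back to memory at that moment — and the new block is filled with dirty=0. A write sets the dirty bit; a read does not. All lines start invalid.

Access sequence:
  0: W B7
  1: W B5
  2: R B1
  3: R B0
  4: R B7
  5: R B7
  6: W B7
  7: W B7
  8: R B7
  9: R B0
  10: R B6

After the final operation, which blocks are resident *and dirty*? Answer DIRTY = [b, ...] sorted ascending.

  0 | W B7 → L3 miss [D]
  1 | W B5 → L1 miss [D]
  2 | R B1 → L1 miss wb→B5 [-]
  3 | R B0 → L0 miss [-]
  4 | R B7 → L3 hit [D]
  5 | R B7 → L3 hit [D]
  6 | W B7 → L3 hit [D]
  7 | W B7 → L3 hit [D]
  8 | R B7 → L3 hit [D]
  9 | R B0 → L0 hit [-]
  10 | R B6 → L2 miss [-]

DIRTY = [7]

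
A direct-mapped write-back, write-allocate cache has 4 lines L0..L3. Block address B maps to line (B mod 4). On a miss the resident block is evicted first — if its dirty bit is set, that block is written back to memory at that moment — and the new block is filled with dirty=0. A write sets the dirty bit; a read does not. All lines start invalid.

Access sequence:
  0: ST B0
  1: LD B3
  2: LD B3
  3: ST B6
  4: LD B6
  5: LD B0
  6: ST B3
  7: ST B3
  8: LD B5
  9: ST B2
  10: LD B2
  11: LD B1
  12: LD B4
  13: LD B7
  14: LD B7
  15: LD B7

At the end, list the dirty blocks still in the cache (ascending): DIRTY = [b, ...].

0: W B0 -> L0 miss  d=D]
1: R B3 -> L3 miss  d=-]
2: R B3 -> L3 hit  d=-]
3: W B6 -> L2 miss  d=D]
4: R B6 -> L2 hit  d=D]
5: R B0 -> L0 hit  d=D]
6: W B3 -> L3 hit  d=D]
7: W B3 -> L3 hit  d=D]
8: R B5 -> L1 miss  d=-]
9: W B2 -> L2 miss wb->B6  d=D]
10: R B2 -> L2 hit  d=D]
11: R B1 -> L1 miss  d=-]
12: R B4 -> L0 miss wb->B0  d=-]
13: R B7 -> L3 miss wb->B3  d=-]
14: R B7 -> L3 hit  d=-]
15: R B7 -> L3 hit  d=-]

DIRTY = [2]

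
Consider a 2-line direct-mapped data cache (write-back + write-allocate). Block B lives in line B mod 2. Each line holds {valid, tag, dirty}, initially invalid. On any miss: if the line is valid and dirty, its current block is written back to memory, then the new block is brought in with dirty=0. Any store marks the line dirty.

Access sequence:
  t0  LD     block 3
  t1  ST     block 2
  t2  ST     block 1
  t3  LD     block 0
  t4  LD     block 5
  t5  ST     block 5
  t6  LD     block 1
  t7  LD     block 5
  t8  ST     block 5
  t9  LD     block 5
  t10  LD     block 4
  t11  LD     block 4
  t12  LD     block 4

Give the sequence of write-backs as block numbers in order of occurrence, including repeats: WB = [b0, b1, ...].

WB = [2, 1, 5]

0: R B3 -> L1 miss  d=-]
1: W B2 -> L0 miss  d=D]
2: W B1 -> L1 miss  d=D]
3: R B0 -> L0 miss wb->B2  d=-]
4: R B5 -> L1 miss wb->B1  d=-]
5: W B5 -> L1 hit  d=D]
6: R B1 -> L1 miss wb->B5  d=-]
7: R B5 -> L1 miss  d=-]
8: W B5 -> L1 hit  d=D]
9: R B5 -> L1 hit  d=D]
10: R B4 -> L0 miss  d=-]
11: R B4 -> L0 hit  d=-]
12: R B4 -> L0 hit  d=-]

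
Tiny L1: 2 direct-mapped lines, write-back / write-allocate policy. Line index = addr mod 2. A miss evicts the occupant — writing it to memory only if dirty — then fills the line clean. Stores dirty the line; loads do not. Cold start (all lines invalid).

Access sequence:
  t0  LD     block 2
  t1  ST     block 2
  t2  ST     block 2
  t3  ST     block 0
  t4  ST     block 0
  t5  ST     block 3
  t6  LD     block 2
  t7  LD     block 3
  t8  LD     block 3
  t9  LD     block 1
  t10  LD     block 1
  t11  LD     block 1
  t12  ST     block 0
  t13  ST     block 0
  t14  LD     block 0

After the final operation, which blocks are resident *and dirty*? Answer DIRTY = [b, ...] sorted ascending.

DIRTY = [0]

0: R B2 -> L0 miss  d=-]
1: W B2 -> L0 hit  d=D]
2: W B2 -> L0 hit  d=D]
3: W B0 -> L0 miss wb->B2  d=D]
4: W B0 -> L0 hit  d=D]
5: W B3 -> L1 miss  d=D]
6: R B2 -> L0 miss wb->B0  d=-]
7: R B3 -> L1 hit  d=D]
8: R B3 -> L1 hit  d=D]
9: R B1 -> L1 miss wb->B3  d=-]
10: R B1 -> L1 hit  d=-]
11: R B1 -> L1 hit  d=-]
12: W B0 -> L0 miss  d=D]
13: W B0 -> L0 hit  d=D]
14: R B0 -> L0 hit  d=D]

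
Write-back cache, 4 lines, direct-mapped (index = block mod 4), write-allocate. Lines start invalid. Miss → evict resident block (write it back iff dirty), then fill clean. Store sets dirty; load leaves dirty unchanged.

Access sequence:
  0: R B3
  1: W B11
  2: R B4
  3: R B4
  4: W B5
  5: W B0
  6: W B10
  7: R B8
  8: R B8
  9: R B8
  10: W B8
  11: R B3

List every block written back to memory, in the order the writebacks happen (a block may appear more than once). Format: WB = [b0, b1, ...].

  0 | R B3 → L3 miss [-]
  1 | W B11 → L3 miss [D]
  2 | R B4 → L0 miss [-]
  3 | R B4 → L0 hit [-]
  4 | W B5 → L1 miss [D]
  5 | W B0 → L0 miss [D]
  6 | W B10 → L2 miss [D]
  7 | R B8 → L0 miss wb→B0 [-]
  8 | R B8 → L0 hit [-]
  9 | R B8 → L0 hit [-]
  10 | W B8 → L0 hit [D]
  11 | R B3 → L3 miss wb→B11 [-]

WB = [0, 11]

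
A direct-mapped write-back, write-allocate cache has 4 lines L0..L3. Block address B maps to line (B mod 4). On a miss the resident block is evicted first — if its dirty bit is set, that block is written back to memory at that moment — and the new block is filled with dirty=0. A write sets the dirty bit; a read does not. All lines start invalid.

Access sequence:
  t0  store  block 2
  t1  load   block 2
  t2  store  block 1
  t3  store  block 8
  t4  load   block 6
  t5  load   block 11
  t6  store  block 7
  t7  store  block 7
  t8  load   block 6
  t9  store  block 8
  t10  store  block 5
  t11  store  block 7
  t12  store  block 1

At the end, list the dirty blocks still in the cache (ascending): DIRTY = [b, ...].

0: W B2 → L2 miss [D]
1: R B2 → L2 hit [D]
2: W B1 → L1 miss [D]
3: W B8 → L0 miss [D]
4: R B6 → L2 miss wb→B2 [-]
5: R B11 → L3 miss [-]
6: W B7 → L3 miss [D]
7: W B7 → L3 hit [D]
8: R B6 → L2 hit [-]
9: W B8 → L0 hit [D]
10: W B5 → L1 miss wb→B1 [D]
11: W B7 → L3 hit [D]
12: W B1 → L1 miss wb→B5 [D]

DIRTY = [1, 7, 8]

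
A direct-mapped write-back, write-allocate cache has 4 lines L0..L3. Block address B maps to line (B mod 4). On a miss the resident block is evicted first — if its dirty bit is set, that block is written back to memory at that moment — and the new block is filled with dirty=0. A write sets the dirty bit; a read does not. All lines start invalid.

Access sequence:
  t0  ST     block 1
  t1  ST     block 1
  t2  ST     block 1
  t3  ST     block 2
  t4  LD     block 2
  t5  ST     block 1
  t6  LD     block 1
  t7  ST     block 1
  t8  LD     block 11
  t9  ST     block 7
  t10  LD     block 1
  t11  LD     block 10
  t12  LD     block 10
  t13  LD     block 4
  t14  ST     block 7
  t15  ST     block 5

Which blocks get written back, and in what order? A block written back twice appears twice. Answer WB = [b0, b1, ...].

0: W B1 -> L1 miss  d=D]
1: W B1 -> L1 hit  d=D]
2: W B1 -> L1 hit  d=D]
3: W B2 -> L2 miss  d=D]
4: R B2 -> L2 hit  d=D]
5: W B1 -> L1 hit  d=D]
6: R B1 -> L1 hit  d=D]
7: W B1 -> L1 hit  d=D]
8: R B11 -> L3 miss  d=-]
9: W B7 -> L3 miss  d=D]
10: R B1 -> L1 hit  d=D]
11: R B10 -> L2 miss wb->B2  d=-]
12: R B10 -> L2 hit  d=-]
13: R B4 -> L0 miss  d=-]
14: W B7 -> L3 hit  d=D]
15: W B5 -> L1 miss wb->B1  d=D]

WB = [2, 1]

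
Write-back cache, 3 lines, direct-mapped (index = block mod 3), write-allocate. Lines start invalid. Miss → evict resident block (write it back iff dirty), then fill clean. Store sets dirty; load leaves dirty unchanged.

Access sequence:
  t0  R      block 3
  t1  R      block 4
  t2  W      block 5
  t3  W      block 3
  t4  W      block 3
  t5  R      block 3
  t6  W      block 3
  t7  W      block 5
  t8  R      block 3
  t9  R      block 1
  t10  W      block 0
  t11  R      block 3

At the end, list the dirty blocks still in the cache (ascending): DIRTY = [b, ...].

DIRTY = [5]

  0 | R B3 → L0 miss [-]
  1 | R B4 → L1 miss [-]
  2 | W B5 → L2 miss [D]
  3 | W B3 → L0 hit [D]
  4 | W B3 → L0 hit [D]
  5 | R B3 → L0 hit [D]
  6 | W B3 → L0 hit [D]
  7 | W B5 → L2 hit [D]
  8 | R B3 → L0 hit [D]
  9 | R B1 → L1 miss [-]
  10 | W B0 → L0 miss wb→B3 [D]
  11 | R B3 → L0 miss wb→B0 [-]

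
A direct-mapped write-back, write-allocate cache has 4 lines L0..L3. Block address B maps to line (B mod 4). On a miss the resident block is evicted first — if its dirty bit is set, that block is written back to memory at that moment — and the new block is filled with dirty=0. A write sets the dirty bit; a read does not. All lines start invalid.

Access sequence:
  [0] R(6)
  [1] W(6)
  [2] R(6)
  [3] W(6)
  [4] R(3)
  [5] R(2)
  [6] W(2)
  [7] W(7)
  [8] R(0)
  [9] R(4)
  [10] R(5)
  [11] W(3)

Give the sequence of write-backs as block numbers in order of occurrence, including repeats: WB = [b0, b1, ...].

0: R B6 -> L2 miss  d=-]
1: W B6 -> L2 hit  d=D]
2: R B6 -> L2 hit  d=D]
3: W B6 -> L2 hit  d=D]
4: R B3 -> L3 miss  d=-]
5: R B2 -> L2 miss wb->B6  d=-]
6: W B2 -> L2 hit  d=D]
7: W B7 -> L3 miss  d=D]
8: R B0 -> L0 miss  d=-]
9: R B4 -> L0 miss  d=-]
10: R B5 -> L1 miss  d=-]
11: W B3 -> L3 miss wb->B7  d=D]

WB = [6, 7]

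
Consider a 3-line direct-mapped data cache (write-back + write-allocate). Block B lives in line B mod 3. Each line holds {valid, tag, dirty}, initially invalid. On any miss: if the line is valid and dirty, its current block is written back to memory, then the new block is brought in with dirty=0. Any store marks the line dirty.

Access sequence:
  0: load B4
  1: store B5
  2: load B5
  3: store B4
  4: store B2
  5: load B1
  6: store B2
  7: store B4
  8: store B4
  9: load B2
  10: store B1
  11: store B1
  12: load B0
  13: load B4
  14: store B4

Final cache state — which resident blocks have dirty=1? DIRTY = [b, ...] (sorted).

  0 | R B4 → L1 miss [-]
  1 | W B5 → L2 miss [D]
  2 | R B5 → L2 hit [D]
  3 | W B4 → L1 hit [D]
  4 | W B2 → L2 miss wb→B5 [D]
  5 | R B1 → L1 miss wb→B4 [-]
  6 | W B2 → L2 hit [D]
  7 | W B4 → L1 miss [D]
  8 | W B4 → L1 hit [D]
  9 | R B2 → L2 hit [D]
  10 | W B1 → L1 miss wb→B4 [D]
  11 | W B1 → L1 hit [D]
  12 | R B0 → L0 miss [-]
  13 | R B4 → L1 miss wb→B1 [-]
  14 | W B4 → L1 hit [D]

DIRTY = [2, 4]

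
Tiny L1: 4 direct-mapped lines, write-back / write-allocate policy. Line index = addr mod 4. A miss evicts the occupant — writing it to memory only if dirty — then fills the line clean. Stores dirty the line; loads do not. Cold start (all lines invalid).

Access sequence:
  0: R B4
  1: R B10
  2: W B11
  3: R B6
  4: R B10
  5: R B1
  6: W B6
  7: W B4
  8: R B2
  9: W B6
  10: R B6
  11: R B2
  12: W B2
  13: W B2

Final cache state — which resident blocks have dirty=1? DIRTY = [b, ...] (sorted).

0: R B4 → L0 miss [-]
1: R B10 → L2 miss [-]
2: W B11 → L3 miss [D]
3: R B6 → L2 miss [-]
4: R B10 → L2 miss [-]
5: R B1 → L1 miss [-]
6: W B6 → L2 miss [D]
7: W B4 → L0 hit [D]
8: R B2 → L2 miss wb→B6 [-]
9: W B6 → L2 miss [D]
10: R B6 → L2 hit [D]
11: R B2 → L2 miss wb→B6 [-]
12: W B2 → L2 hit [D]
13: W B2 → L2 hit [D]

DIRTY = [2, 4, 11]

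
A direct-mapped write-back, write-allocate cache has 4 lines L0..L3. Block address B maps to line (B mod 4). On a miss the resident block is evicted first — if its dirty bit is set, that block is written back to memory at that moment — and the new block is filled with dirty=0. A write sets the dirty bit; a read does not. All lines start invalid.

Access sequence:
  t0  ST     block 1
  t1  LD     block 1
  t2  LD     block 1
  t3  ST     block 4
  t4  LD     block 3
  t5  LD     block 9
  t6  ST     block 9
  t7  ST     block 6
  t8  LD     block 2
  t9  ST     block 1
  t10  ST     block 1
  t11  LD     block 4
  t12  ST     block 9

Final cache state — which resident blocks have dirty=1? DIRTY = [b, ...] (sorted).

DIRTY = [4, 9]

  0 | W B1 → L1 miss [D]
  1 | R B1 → L1 hit [D]
  2 | R B1 → L1 hit [D]
  3 | W B4 → L0 miss [D]
  4 | R B3 → L3 miss [-]
  5 | R B9 → L1 miss wb→B1 [-]
  6 | W B9 → L1 hit [D]
  7 | W B6 → L2 miss [D]
  8 | R B2 → L2 miss wb→B6 [-]
  9 | W B1 → L1 miss wb→B9 [D]
  10 | W B1 → L1 hit [D]
  11 | R B4 → L0 hit [D]
  12 | W B9 → L1 miss wb→B1 [D]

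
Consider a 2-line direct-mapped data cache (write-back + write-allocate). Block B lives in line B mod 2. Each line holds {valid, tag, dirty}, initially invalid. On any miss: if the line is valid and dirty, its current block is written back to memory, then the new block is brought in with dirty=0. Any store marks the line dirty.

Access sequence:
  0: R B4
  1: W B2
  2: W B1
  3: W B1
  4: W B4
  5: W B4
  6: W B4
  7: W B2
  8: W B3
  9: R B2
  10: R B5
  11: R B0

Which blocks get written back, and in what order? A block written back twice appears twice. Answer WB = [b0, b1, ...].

WB = [2, 4, 1, 3, 2]

0: R B4 -> L0 miss  d=-]
1: W B2 -> L0 miss  d=D]
2: W B1 -> L1 miss  d=D]
3: W B1 -> L1 hit  d=D]
4: W B4 -> L0 miss wb->B2  d=D]
5: W B4 -> L0 hit  d=D]
6: W B4 -> L0 hit  d=D]
7: W B2 -> L0 miss wb->B4  d=D]
8: W B3 -> L1 miss wb->B1  d=D]
9: R B2 -> L0 hit  d=D]
10: R B5 -> L1 miss wb->B3  d=-]
11: R B0 -> L0 miss wb->B2  d=-]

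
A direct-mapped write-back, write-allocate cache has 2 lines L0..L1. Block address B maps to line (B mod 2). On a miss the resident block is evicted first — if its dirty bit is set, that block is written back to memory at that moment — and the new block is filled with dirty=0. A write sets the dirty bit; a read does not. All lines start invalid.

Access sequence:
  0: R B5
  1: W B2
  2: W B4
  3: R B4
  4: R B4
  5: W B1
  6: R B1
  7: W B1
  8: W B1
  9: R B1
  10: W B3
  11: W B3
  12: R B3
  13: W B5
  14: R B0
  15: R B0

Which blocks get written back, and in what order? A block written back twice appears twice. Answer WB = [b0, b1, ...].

WB = [2, 1, 3, 4]

0: R B5 -> L1 miss  d=-]
1: W B2 -> L0 miss  d=D]
2: W B4 -> L0 miss wb->B2  d=D]
3: R B4 -> L0 hit  d=D]
4: R B4 -> L0 hit  d=D]
5: W B1 -> L1 miss  d=D]
6: R B1 -> L1 hit  d=D]
7: W B1 -> L1 hit  d=D]
8: W B1 -> L1 hit  d=D]
9: R B1 -> L1 hit  d=D]
10: W B3 -> L1 miss wb->B1  d=D]
11: W B3 -> L1 hit  d=D]
12: R B3 -> L1 hit  d=D]
13: W B5 -> L1 miss wb->B3  d=D]
14: R B0 -> L0 miss wb->B4  d=-]
15: R B0 -> L0 hit  d=-]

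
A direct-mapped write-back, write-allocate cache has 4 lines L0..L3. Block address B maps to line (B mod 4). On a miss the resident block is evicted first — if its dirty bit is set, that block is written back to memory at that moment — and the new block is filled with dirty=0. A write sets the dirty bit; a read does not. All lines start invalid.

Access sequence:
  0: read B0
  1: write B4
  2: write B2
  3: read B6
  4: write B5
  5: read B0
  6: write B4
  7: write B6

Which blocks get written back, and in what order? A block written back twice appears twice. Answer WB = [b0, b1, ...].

WB = [2, 4]

  0 | R B0 → L0 miss [-]
  1 | W B4 → L0 miss [D]
  2 | W B2 → L2 miss [D]
  3 | R B6 → L2 miss wb→B2 [-]
  4 | W B5 → L1 miss [D]
  5 | R B0 → L0 miss wb→B4 [-]
  6 | W B4 → L0 miss [D]
  7 | W B6 → L2 hit [D]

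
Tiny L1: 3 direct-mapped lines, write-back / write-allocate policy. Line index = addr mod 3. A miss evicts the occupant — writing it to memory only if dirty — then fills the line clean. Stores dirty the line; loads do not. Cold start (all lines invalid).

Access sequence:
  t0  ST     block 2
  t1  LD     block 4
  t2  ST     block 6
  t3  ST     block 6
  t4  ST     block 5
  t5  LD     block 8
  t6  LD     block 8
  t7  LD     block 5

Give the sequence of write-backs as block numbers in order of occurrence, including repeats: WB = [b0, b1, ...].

WB = [2, 5]

0: W B2 → L2 miss [D]
1: R B4 → L1 miss [-]
2: W B6 → L0 miss [D]
3: W B6 → L0 hit [D]
4: W B5 → L2 miss wb→B2 [D]
5: R B8 → L2 miss wb→B5 [-]
6: R B8 → L2 hit [-]
7: R B5 → L2 miss [-]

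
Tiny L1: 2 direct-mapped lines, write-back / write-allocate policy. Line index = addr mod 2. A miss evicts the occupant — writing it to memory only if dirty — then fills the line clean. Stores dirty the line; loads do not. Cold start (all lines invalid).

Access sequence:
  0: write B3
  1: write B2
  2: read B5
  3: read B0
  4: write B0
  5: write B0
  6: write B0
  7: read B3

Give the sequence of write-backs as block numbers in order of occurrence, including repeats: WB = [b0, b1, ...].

WB = [3, 2]

0: W B3 → L1 miss [D]
1: W B2 → L0 miss [D]
2: R B5 → L1 miss wb→B3 [-]
3: R B0 → L0 miss wb→B2 [-]
4: W B0 → L0 hit [D]
5: W B0 → L0 hit [D]
6: W B0 → L0 hit [D]
7: R B3 → L1 miss [-]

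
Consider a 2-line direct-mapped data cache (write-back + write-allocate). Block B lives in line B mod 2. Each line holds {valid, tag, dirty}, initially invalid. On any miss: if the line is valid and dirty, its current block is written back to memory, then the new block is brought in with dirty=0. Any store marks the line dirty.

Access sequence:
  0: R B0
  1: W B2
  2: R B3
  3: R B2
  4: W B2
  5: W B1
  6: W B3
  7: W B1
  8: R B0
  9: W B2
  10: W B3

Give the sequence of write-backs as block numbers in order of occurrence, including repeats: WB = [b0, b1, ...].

0: R B0 → L0 miss [-]
1: W B2 → L0 miss [D]
2: R B3 → L1 miss [-]
3: R B2 → L0 hit [D]
4: W B2 → L0 hit [D]
5: W B1 → L1 miss [D]
6: W B3 → L1 miss wb→B1 [D]
7: W B1 → L1 miss wb→B3 [D]
8: R B0 → L0 miss wb→B2 [-]
9: W B2 → L0 miss [D]
10: W B3 → L1 miss wb→B1 [D]

WB = [1, 3, 2, 1]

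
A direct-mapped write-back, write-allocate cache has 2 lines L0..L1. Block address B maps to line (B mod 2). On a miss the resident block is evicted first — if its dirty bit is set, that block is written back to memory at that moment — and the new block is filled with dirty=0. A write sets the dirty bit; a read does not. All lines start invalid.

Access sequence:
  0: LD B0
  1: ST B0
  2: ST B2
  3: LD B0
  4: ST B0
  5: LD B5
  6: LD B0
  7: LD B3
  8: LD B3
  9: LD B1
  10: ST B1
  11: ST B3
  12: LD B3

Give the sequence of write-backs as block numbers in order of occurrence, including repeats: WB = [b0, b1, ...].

  0 | R B0 → L0 miss [-]
  1 | W B0 → L0 hit [D]
  2 | W B2 → L0 miss wb→B0 [D]
  3 | R B0 → L0 miss wb→B2 [-]
  4 | W B0 → L0 hit [D]
  5 | R B5 → L1 miss [-]
  6 | R B0 → L0 hit [D]
  7 | R B3 → L1 miss [-]
  8 | R B3 → L1 hit [-]
  9 | R B1 → L1 miss [-]
  10 | W B1 → L1 hit [D]
  11 | W B3 → L1 miss wb→B1 [D]
  12 | R B3 → L1 hit [D]

WB = [0, 2, 1]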